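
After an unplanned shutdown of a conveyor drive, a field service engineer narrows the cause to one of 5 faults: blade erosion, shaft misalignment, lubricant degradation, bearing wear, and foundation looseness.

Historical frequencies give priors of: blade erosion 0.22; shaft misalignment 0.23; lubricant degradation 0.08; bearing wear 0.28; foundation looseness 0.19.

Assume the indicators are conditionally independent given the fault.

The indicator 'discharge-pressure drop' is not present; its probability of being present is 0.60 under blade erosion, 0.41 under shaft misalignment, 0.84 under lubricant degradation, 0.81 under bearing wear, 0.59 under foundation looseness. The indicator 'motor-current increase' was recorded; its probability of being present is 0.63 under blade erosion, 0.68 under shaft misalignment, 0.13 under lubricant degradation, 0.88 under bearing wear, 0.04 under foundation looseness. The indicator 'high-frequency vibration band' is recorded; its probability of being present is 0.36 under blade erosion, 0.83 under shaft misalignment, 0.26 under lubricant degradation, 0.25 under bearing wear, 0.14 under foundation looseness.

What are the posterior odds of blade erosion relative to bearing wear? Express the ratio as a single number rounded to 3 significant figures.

Posterior odds equal prior odds times the likelihood ratio; only the two competing hypotheses matter (using 1 − P(present | H) for each absent indicator).
  blade erosion: 0.22 × (1 − 0.60) × 0.63 × 0.36 = 0.019958
  bearing wear: 0.28 × (1 − 0.81) × 0.88 × 0.25 = 0.011704
Posterior odds = 0.019958 / 0.011704 ≈ 1.71.

1.71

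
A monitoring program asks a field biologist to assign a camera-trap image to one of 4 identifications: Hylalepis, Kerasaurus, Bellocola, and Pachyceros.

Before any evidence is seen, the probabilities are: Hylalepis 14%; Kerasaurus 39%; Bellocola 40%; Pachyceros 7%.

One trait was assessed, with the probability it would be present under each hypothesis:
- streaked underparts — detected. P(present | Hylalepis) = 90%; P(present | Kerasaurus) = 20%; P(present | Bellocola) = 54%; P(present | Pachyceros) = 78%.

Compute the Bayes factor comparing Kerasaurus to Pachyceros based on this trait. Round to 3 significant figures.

0.256

Likelihood of this trait under each hypothesis:
  Kerasaurus: 0.2
  Pachyceros: 0.78
Bayes factor = 0.2 / 0.78 ≈ 0.256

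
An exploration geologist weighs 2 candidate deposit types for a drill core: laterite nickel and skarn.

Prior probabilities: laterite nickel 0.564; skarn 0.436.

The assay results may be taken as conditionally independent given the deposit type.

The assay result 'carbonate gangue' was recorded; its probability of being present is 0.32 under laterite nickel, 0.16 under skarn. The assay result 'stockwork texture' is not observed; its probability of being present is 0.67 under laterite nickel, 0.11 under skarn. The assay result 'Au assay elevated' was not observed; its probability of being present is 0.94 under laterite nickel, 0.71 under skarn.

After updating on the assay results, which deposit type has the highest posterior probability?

By Bayes' rule with conditional independence, the unnormalized weight for each hypothesis is prior × ∏ likelihoods (using 1 − P(present | H) for each absent assay result):
  laterite nickel: 0.564 × 0.32 × (1 − 0.67) × (1 − 0.94) = 0.0035735
  skarn: 0.436 × 0.16 × (1 − 0.11) × (1 − 0.71) = 0.018005
Normalizing constant Z = 0.0035735 + 0.018005 = 0.021579.
P(laterite nickel | evidence) ≈ 0.0035735 / 0.021579 ≈ 0.166
P(skarn | evidence) ≈ 0.018005 / 0.021579 ≈ 0.834
The largest is 0.834, so skarn is most probable.

skarn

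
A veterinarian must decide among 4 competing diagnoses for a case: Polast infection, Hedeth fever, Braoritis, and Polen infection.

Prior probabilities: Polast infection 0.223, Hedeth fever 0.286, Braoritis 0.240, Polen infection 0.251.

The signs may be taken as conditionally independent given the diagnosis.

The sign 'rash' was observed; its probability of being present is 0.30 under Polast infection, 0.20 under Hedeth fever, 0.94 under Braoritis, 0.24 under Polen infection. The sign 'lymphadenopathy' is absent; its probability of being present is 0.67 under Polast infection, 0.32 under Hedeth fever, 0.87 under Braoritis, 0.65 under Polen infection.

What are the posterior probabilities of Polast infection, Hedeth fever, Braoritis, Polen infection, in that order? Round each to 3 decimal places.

0.198, 0.349, 0.263, 0.189

By Bayes' rule with conditional independence, the unnormalized weight for each hypothesis is prior × ∏ likelihoods (using 1 − P(present | H) for each absent sign):
  Polast infection: 0.223 × 0.30 × (1 − 0.67) = 0.022077
  Hedeth fever: 0.286 × 0.20 × (1 − 0.32) = 0.038896
  Braoritis: 0.240 × 0.94 × (1 − 0.87) = 0.029328
  Polen infection: 0.251 × 0.24 × (1 − 0.65) = 0.021084
Normalizing constant Z = 0.022077 + 0.038896 + 0.029328 + 0.021084 = 0.11138.
P(Polast infection | evidence) = 0.022077 / 0.11138 ≈ 0.198
P(Hedeth fever | evidence) = 0.038896 / 0.11138 ≈ 0.349
P(Braoritis | evidence) = 0.029328 / 0.11138 ≈ 0.263
P(Polen infection | evidence) = 0.021084 / 0.11138 ≈ 0.189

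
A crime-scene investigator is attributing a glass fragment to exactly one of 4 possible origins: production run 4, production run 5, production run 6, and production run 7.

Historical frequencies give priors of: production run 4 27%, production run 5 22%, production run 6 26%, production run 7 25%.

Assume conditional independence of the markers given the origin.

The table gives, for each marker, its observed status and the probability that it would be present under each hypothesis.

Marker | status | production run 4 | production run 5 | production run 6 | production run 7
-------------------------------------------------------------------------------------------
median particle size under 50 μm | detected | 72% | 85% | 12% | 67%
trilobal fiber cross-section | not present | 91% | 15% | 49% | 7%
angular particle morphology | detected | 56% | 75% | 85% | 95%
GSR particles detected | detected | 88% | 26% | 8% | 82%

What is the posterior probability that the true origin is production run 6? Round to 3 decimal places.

0.007

For each hypothesis, the unnormalized posterior weight is prior × product of the marker likelihoods (using 1 − P(present | H) for each absent marker):
  production run 4: 0.27 × 0.72 × (1 − 0.91) × 0.56 × 0.88 = 0.008622
  production run 5: 0.22 × 0.85 × (1 − 0.15) × 0.75 × 0.26 = 0.030995
  production run 6: 0.26 × 0.12 × (1 − 0.49) × 0.85 × 0.08 = 0.001082
  production run 7: 0.25 × 0.67 × (1 − 0.07) × 0.95 × 0.82 = 0.12135
Marginal likelihood of the evidence = 0.16205.
P(production run 6 | evidence) = 0.001082 / 0.16205 ≈ 0.007.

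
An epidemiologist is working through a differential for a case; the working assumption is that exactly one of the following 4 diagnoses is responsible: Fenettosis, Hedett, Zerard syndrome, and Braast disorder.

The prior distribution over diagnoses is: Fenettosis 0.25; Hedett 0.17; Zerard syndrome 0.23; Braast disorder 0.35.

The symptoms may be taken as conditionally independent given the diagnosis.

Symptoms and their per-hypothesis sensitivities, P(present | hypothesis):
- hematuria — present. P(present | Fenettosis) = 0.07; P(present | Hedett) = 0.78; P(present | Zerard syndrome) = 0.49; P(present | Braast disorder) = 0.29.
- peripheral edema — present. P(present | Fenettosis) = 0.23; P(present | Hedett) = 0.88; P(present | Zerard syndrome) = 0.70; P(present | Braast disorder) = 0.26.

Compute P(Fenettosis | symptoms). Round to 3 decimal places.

0.018

Multiply each prior by the joint likelihood of the symptom pattern:
  Fenettosis: 0.25 × 0.07 × 0.23 = 0.004025
  Hedett: 0.17 × 0.78 × 0.88 = 0.11669
  Zerard syndrome: 0.23 × 0.49 × 0.70 = 0.07889
  Braast disorder: 0.35 × 0.29 × 0.26 = 0.02639
Marginal likelihood of the evidence = 0.22599.
P(Fenettosis | evidence) = 0.004025 / 0.22599 ≈ 0.018.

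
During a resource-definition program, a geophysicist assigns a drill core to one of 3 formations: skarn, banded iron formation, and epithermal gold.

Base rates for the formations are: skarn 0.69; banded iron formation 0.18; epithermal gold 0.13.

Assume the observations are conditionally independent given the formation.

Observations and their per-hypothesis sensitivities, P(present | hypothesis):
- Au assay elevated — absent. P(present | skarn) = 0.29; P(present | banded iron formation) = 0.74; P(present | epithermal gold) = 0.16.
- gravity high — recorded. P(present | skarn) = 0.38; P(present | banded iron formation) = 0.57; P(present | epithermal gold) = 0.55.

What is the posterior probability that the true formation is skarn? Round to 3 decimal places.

For each hypothesis, the unnormalized posterior weight is prior × product of the observation likelihoods (using 1 − P(present | H) for each absent observation):
  skarn: 0.69 × (1 − 0.29) × 0.38 = 0.18616
  banded iron formation: 0.18 × (1 − 0.74) × 0.57 = 0.026676
  epithermal gold: 0.13 × (1 − 0.16) × 0.55 = 0.06006
Marginal likelihood of the evidence = 0.2729.
P(skarn | evidence) = 0.18616 / 0.2729 ≈ 0.682.

0.682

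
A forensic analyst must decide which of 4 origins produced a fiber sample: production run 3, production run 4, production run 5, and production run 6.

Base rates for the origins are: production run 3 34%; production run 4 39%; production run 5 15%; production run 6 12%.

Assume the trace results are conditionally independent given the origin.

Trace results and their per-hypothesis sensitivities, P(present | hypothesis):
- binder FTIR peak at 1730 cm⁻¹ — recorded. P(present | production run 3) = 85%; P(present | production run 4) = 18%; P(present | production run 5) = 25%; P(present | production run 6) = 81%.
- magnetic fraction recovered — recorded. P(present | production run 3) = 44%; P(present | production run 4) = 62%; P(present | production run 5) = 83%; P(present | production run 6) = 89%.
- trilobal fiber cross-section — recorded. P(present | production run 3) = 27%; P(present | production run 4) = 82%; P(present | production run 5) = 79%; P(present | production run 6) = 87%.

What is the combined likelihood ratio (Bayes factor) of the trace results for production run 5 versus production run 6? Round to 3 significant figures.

0.261

The Bayes factor is the ratio of the joint likelihoods of the trace result pattern under the two hypotheses.
  production run 5: 0.25 × 0.83 × 0.79 = 0.16392
  production run 6: 0.81 × 0.89 × 0.87 = 0.62718
Bayes factor = 0.16392 / 0.62718 ≈ 0.261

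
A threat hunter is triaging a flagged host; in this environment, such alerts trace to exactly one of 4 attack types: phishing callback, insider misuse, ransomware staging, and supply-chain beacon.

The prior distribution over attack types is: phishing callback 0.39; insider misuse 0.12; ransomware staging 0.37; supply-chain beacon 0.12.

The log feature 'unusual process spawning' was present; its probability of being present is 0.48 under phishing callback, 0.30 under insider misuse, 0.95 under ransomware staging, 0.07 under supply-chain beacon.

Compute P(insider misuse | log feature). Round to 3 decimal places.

0.062

For each hypothesis, the unnormalized posterior weight is prior × likelihood:
  phishing callback: 0.39 × 0.48 = 0.1872
  insider misuse: 0.12 × 0.30 = 0.036
  ransomware staging: 0.37 × 0.95 = 0.3515
  supply-chain beacon: 0.12 × 0.07 = 0.0084
Normalizing constant Z = 0.1872 + 0.036 + 0.3515 + 0.0084 = 0.5831.
P(insider misuse | evidence) = 0.036 / 0.5831 ≈ 0.062.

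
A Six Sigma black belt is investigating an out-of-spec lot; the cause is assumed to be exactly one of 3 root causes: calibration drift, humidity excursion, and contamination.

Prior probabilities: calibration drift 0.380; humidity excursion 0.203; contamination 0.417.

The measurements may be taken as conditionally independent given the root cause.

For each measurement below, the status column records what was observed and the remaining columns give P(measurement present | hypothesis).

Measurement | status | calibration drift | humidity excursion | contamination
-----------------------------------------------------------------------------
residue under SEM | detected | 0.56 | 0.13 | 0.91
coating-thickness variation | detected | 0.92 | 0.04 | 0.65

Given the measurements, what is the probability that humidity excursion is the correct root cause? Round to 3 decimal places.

0.002

For each hypothesis, the unnormalized posterior weight is prior × product of the measurement likelihoods:
  calibration drift: 0.380 × 0.56 × 0.92 = 0.19578
  humidity excursion: 0.203 × 0.13 × 0.04 = 0.0010556
  contamination: 0.417 × 0.91 × 0.65 = 0.24666
Marginal likelihood of the evidence = 0.44349.
P(humidity excursion | evidence) = 0.0010556 / 0.44349 ≈ 0.002.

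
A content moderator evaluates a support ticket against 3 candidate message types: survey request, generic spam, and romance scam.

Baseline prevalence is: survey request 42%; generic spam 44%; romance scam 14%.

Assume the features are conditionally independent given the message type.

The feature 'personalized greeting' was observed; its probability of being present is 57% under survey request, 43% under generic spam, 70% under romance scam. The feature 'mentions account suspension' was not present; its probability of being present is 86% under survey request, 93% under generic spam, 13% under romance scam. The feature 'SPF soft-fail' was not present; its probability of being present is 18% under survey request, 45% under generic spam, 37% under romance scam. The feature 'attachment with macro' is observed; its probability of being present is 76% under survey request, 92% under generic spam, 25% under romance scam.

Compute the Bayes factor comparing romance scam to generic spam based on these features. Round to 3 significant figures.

The Bayes factor is the ratio of the joint likelihoods of the feature pattern under the two hypotheses (using 1 − P(present | H) for each absent feature).
  romance scam: 0.70 × (1 − 0.13) × (1 − 0.37) × 0.25 = 0.095918
  generic spam: 0.43 × (1 − 0.93) × (1 − 0.45) × 0.92 = 0.015231
Bayes factor = 0.095918 / 0.015231 ≈ 6.30

6.30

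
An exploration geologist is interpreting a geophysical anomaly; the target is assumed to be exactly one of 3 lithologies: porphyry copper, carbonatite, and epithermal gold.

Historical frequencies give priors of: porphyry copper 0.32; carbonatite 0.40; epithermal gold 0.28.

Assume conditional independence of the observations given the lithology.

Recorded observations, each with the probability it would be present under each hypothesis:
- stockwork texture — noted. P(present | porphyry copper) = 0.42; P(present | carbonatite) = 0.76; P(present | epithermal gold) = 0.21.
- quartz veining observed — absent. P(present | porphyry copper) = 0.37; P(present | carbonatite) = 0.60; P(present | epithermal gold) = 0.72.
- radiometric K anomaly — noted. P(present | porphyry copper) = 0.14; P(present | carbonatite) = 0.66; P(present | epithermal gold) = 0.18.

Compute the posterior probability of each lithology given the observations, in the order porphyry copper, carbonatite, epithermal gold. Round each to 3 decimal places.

For each hypothesis, the unnormalized posterior weight is prior × product of the observation likelihoods (using 1 − P(present | H) for each absent observation):
  porphyry copper: 0.32 × 0.42 × (1 − 0.37) × 0.14 = 0.011854
  carbonatite: 0.40 × 0.76 × (1 − 0.60) × 0.66 = 0.080256
  epithermal gold: 0.28 × 0.21 × (1 − 0.72) × 0.18 = 0.0029635
Normalizing constant Z = 0.011854 + 0.080256 + 0.0029635 = 0.095074.
P(porphyry copper | evidence) = 0.011854 / 0.095074 ≈ 0.125
P(carbonatite | evidence) = 0.080256 / 0.095074 ≈ 0.844
P(epithermal gold | evidence) = 0.0029635 / 0.095074 ≈ 0.031

0.125, 0.844, 0.031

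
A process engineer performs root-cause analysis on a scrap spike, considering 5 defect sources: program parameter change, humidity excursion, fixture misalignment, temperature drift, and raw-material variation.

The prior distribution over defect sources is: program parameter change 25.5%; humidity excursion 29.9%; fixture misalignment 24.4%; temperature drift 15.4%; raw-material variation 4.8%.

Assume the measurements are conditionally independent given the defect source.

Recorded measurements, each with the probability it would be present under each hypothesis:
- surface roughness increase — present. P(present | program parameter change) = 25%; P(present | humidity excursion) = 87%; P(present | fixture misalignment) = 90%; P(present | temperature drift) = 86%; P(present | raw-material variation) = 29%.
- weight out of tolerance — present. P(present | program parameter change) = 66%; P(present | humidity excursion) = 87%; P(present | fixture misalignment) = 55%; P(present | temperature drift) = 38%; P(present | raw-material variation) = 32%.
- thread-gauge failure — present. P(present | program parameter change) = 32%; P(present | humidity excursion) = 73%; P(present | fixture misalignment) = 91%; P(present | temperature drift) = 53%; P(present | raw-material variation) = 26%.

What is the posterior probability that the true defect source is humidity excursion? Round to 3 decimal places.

0.522

For each hypothesis, the unnormalized posterior weight is prior × product of the measurement likelihoods:
  program parameter change: 0.255 × 0.25 × 0.66 × 0.32 = 0.013464
  humidity excursion: 0.299 × 0.87 × 0.87 × 0.73 = 0.16521
  fixture misalignment: 0.244 × 0.90 × 0.55 × 0.91 = 0.10991
  temperature drift: 0.154 × 0.86 × 0.38 × 0.53 = 0.026673
  raw-material variation: 0.048 × 0.29 × 0.32 × 0.26 = 0.0011581
Marginal likelihood of the evidence = 0.31641.
P(humidity excursion | evidence) = 0.16521 / 0.31641 ≈ 0.522.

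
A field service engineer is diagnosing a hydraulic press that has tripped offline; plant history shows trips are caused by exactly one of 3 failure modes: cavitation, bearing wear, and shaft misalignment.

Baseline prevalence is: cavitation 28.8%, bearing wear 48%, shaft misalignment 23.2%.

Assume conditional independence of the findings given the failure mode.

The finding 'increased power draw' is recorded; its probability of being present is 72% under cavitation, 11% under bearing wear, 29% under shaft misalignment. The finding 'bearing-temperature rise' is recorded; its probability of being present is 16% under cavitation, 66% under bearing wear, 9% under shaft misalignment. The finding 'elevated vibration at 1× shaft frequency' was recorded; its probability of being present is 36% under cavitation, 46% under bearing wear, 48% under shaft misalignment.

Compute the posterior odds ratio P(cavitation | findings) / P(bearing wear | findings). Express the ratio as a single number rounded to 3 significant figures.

Unnormalized posterior weight (prior times the finding likelihoods) for each of the two hypotheses:
  cavitation: 0.288 × 0.72 × 0.16 × 0.36 = 0.011944
  bearing wear: 0.480 × 0.11 × 0.66 × 0.46 = 0.01603
Posterior odds = 0.011944 / 0.01603 ≈ 0.745.

0.745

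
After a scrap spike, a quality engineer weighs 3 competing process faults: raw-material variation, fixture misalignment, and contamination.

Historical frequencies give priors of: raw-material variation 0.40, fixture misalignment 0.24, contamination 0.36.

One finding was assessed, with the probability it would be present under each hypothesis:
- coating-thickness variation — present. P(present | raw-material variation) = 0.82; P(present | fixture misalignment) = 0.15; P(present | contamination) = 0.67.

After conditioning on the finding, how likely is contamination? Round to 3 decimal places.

0.399

Multiply each prior by the likelihood of the finding:
  raw-material variation: 0.40 × 0.82 = 0.328
  fixture misalignment: 0.24 × 0.15 = 0.036
  contamination: 0.36 × 0.67 = 0.2412
The unnormalized weights sum to 0.6052.
P(contamination | evidence) = 0.2412 / 0.6052 ≈ 0.399.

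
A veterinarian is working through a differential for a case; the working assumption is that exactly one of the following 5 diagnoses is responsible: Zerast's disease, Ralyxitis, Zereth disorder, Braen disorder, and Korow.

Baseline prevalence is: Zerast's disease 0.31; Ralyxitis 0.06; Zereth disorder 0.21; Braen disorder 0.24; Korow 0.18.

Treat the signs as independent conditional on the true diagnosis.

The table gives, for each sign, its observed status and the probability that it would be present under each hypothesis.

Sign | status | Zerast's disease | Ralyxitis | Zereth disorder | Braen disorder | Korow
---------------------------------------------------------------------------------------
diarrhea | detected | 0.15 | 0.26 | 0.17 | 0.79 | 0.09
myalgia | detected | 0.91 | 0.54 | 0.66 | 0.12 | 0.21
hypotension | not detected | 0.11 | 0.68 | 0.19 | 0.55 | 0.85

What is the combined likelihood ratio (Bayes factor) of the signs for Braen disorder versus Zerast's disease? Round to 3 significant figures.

0.351

Joint likelihood of the sign pattern under each hypothesis (using 1 − P(present | H) for each absent sign):
  Braen disorder: 0.79 × 0.12 × (1 − 0.55) = 0.04266
  Zerast's disease: 0.15 × 0.91 × (1 − 0.11) = 0.12149
Bayes factor = 0.04266 / 0.12149 ≈ 0.351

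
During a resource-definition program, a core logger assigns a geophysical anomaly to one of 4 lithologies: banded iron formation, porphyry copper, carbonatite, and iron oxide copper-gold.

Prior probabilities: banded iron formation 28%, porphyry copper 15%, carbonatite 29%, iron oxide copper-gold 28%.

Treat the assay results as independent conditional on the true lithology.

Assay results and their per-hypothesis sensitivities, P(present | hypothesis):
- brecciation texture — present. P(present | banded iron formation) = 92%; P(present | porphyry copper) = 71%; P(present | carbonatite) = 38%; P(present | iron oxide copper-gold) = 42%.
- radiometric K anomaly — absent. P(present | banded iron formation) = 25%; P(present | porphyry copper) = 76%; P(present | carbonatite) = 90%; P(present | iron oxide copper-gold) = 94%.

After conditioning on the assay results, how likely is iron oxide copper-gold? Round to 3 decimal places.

Multiply each prior by the joint likelihood of the assay result pattern (using 1 − P(present | H) for each absent assay result):
  banded iron formation: 0.28 × 0.92 × (1 − 0.25) = 0.1932
  porphyry copper: 0.15 × 0.71 × (1 − 0.76) = 0.02556
  carbonatite: 0.29 × 0.38 × (1 − 0.90) = 0.01102
  iron oxide copper-gold: 0.28 × 0.42 × (1 − 0.94) = 0.007056
Marginal likelihood of the evidence = 0.23684.
P(iron oxide copper-gold | evidence) = 0.007056 / 0.23684 ≈ 0.030.

0.030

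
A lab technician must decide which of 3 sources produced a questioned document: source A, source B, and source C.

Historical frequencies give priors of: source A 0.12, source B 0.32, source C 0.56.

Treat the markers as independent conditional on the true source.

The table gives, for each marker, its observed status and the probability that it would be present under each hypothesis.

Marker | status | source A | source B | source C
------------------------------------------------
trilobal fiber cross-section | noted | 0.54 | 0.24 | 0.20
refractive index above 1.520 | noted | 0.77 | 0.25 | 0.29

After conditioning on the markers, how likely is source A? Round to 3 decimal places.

Multiply each prior by the joint likelihood of the marker pattern:
  source A: 0.12 × 0.54 × 0.77 = 0.049896
  source B: 0.32 × 0.24 × 0.25 = 0.0192
  source C: 0.56 × 0.20 × 0.29 = 0.03248
Normalizing constant Z = 0.049896 + 0.0192 + 0.03248 = 0.10158.
P(source A | evidence) = 0.049896 / 0.10158 ≈ 0.491.

0.491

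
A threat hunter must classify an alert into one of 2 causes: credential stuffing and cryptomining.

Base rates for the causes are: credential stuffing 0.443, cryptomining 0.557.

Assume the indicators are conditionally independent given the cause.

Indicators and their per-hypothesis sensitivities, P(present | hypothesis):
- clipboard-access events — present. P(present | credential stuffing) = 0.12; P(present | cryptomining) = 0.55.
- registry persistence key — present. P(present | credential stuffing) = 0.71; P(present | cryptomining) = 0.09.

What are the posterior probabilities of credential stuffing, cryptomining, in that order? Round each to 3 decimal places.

By Bayes' rule with conditional independence, the unnormalized weight for each hypothesis is prior × ∏ likelihoods:
  credential stuffing: 0.443 × 0.12 × 0.71 = 0.037744
  cryptomining: 0.557 × 0.55 × 0.09 = 0.027572
The unnormalized weights sum to 0.065315.
P(credential stuffing | evidence) = 0.037744 / 0.065315 ≈ 0.578
P(cryptomining | evidence) = 0.027572 / 0.065315 ≈ 0.422

0.578, 0.422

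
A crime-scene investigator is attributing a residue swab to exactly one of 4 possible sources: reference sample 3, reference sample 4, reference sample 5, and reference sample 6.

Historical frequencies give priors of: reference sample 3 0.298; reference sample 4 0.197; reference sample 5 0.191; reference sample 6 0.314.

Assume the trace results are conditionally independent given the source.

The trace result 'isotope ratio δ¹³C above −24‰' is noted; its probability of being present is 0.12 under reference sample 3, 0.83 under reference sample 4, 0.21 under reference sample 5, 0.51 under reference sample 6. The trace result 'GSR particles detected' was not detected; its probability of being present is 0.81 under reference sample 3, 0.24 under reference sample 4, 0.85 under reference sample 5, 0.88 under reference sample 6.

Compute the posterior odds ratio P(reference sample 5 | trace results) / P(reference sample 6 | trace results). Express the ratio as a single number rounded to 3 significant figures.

Posterior odds equal prior odds times the likelihood ratio; only the two competing hypotheses matter (using 1 − P(present | H) for each absent trace result).
  reference sample 5: 0.191 × 0.21 × (1 − 0.85) = 0.0060165
  reference sample 6: 0.314 × 0.51 × (1 − 0.88) = 0.019217
Odds(reference sample 5 : reference sample 6) = 0.0060165 / 0.019217 ≈ 0.313.

0.313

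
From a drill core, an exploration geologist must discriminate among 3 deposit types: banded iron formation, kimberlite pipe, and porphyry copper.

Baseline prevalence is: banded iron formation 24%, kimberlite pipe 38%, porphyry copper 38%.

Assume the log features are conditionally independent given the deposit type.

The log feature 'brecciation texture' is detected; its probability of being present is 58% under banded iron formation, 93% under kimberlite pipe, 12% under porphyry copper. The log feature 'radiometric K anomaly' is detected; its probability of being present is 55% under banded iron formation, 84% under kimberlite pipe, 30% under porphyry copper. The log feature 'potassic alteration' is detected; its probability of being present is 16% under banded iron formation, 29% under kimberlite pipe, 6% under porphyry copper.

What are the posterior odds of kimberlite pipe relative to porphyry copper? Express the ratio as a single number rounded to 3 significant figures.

The normalizing constant cancels in an odds ratio, so compute prior × likelihood for the two hypotheses only:
  kimberlite pipe: 0.38 × 0.93 × 0.84 × 0.29 = 0.086088
  porphyry copper: 0.38 × 0.12 × 0.30 × 0.06 = 0.0008208
Posterior odds = 0.086088 / 0.0008208 ≈ 105.

105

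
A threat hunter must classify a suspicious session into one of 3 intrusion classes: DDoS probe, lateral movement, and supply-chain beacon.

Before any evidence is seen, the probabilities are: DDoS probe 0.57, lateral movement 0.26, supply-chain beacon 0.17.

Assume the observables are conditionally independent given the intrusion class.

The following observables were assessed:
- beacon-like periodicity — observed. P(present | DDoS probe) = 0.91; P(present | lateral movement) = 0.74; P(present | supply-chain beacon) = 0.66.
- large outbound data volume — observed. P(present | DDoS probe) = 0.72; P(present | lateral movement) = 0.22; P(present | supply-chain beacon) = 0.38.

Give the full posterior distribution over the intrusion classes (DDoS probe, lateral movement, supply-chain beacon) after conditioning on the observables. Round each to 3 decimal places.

By Bayes' rule with conditional independence, the unnormalized weight for each hypothesis is prior × ∏ likelihoods:
  DDoS probe: 0.57 × 0.91 × 0.72 = 0.37346
  lateral movement: 0.26 × 0.74 × 0.22 = 0.042328
  supply-chain beacon: 0.17 × 0.66 × 0.38 = 0.042636
Normalizing constant Z = 0.37346 + 0.042328 + 0.042636 = 0.45843.
P(DDoS probe | evidence) = 0.37346 / 0.45843 ≈ 0.815
P(lateral movement | evidence) = 0.042328 / 0.45843 ≈ 0.092
P(supply-chain beacon | evidence) = 0.042636 / 0.45843 ≈ 0.093

0.815, 0.092, 0.093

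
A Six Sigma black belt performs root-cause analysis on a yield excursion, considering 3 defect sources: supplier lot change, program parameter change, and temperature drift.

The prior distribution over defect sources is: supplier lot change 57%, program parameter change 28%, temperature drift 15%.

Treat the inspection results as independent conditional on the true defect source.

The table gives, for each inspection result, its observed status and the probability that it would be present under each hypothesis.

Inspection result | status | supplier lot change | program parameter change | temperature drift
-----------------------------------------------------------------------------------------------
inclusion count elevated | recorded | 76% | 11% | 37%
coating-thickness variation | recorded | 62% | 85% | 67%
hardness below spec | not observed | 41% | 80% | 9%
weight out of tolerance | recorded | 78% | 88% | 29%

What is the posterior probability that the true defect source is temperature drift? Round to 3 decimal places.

Multiply each prior by the joint likelihood of the inspection result pattern (using 1 − P(present | H) for each absent inspection result):
  supplier lot change: 0.57 × 0.76 × 0.62 × (1 − 0.41) × 0.78 = 0.1236
  program parameter change: 0.28 × 0.11 × 0.85 × (1 − 0.80) × 0.88 = 0.0046077
  temperature drift: 0.15 × 0.37 × 0.67 × (1 − 0.09) × 0.29 = 0.0098131
The unnormalized weights sum to 0.13802.
P(temperature drift | evidence) = 0.0098131 / 0.13802 ≈ 0.071.

0.071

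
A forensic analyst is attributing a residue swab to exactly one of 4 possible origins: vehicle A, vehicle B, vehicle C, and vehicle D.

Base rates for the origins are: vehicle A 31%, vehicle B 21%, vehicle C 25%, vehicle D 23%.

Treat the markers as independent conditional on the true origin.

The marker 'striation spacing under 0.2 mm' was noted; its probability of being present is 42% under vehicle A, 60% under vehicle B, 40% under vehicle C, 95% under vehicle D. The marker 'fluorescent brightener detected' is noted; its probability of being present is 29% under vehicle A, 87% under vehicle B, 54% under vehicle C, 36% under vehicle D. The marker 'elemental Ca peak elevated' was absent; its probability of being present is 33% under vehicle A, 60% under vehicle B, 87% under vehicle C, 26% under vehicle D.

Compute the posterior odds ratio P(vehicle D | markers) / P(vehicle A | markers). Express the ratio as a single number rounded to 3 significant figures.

Posterior odds equal prior odds times the likelihood ratio; only the two competing hypotheses matter (using 1 − P(present | H) for each absent marker).
  vehicle D: 0.23 × 0.95 × 0.36 × (1 − 0.26) = 0.058208
  vehicle A: 0.31 × 0.42 × 0.29 × (1 − 0.33) = 0.025298
Odds(vehicle D : vehicle A) = 0.058208 / 0.025298 ≈ 2.30.

2.30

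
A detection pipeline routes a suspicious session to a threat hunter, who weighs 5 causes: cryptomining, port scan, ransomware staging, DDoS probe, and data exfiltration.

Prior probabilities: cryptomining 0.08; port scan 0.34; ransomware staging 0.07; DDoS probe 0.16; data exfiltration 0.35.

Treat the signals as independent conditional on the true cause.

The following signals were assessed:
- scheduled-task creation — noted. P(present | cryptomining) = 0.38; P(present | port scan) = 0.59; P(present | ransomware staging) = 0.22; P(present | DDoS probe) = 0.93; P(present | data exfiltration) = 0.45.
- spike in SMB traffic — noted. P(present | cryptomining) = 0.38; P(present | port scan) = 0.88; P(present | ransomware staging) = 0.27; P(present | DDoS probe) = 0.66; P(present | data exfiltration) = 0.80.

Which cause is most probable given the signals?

By Bayes' rule with conditional independence, the unnormalized weight for each hypothesis is prior × ∏ likelihoods:
  cryptomining: 0.08 × 0.38 × 0.38 = 0.011552
  port scan: 0.34 × 0.59 × 0.88 = 0.17653
  ransomware staging: 0.07 × 0.22 × 0.27 = 0.004158
  DDoS probe: 0.16 × 0.93 × 0.66 = 0.098208
  data exfiltration: 0.35 × 0.45 × 0.80 = 0.126
The unnormalized weights sum to 0.41645.
P(cryptomining | evidence) ≈ 0.011552 / 0.41645 ≈ 0.028
P(port scan | evidence) ≈ 0.17653 / 0.41645 ≈ 0.424
P(ransomware staging | evidence) ≈ 0.004158 / 0.41645 ≈ 0.010
P(DDoS probe | evidence) ≈ 0.098208 / 0.41645 ≈ 0.236
P(data exfiltration | evidence) ≈ 0.126 / 0.41645 ≈ 0.303
The largest is 0.424, so port scan is most probable.

port scan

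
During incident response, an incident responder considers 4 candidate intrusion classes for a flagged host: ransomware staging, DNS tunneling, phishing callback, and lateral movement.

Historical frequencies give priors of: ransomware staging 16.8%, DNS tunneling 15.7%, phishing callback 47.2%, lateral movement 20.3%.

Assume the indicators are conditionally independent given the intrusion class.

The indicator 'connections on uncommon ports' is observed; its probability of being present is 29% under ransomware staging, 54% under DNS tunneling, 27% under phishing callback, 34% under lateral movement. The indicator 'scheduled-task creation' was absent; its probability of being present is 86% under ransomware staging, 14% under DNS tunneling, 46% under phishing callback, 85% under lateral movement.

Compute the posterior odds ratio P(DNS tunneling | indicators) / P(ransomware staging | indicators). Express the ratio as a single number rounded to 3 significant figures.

Posterior odds equal prior odds times the likelihood ratio; only the two competing hypotheses matter (using 1 − P(present | H) for each absent indicator).
  DNS tunneling: 0.157 × 0.54 × (1 − 0.14) = 0.072911
  ransomware staging: 0.168 × 0.29 × (1 − 0.86) = 0.0068208
Odds(DNS tunneling : ransomware staging) = 0.072911 / 0.0068208 ≈ 10.7.

10.7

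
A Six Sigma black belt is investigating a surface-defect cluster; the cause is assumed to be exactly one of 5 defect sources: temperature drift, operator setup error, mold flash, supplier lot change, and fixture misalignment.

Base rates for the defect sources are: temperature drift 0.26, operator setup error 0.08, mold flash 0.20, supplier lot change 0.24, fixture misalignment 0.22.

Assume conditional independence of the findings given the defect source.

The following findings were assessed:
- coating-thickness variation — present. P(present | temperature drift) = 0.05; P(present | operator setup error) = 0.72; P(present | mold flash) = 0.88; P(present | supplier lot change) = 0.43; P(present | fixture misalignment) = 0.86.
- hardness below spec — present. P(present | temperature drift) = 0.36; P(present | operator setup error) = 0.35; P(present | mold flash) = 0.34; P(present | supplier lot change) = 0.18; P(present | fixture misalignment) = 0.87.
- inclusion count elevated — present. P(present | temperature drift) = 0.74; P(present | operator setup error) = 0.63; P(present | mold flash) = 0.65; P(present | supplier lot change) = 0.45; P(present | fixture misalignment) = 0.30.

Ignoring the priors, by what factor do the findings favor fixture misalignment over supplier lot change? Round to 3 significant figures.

6.44

Joint likelihood of the evidence pattern under each hypothesis:
  fixture misalignment: 0.86 × 0.87 × 0.30 = 0.22446
  supplier lot change: 0.43 × 0.18 × 0.45 = 0.03483
Bayes factor = 0.22446 / 0.03483 ≈ 6.44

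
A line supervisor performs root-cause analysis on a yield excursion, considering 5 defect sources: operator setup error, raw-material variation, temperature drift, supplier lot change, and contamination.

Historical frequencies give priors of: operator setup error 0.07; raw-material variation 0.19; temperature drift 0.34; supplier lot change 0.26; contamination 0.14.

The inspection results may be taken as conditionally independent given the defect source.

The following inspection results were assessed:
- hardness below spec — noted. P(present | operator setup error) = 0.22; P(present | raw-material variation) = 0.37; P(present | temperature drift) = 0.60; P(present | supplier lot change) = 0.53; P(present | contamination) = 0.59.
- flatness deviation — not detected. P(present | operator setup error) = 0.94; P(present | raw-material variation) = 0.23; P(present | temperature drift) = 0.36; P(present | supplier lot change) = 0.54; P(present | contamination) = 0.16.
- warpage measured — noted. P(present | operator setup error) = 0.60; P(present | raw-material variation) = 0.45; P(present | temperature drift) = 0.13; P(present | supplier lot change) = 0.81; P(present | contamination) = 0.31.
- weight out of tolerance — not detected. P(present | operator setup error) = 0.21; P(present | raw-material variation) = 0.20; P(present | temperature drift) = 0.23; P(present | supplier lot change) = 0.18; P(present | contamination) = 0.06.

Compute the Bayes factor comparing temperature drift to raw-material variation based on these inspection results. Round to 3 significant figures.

0.375

The Bayes factor is the ratio of the joint likelihoods of the inspection result pattern under the two hypotheses (using 1 − P(present | H) for each absent inspection result).
  temperature drift: 0.60 × (1 − 0.36) × 0.13 × (1 − 0.23) = 0.038438
  raw-material variation: 0.37 × (1 − 0.23) × 0.45 × (1 − 0.20) = 0.10256
Bayes factor = 0.038438 / 0.10256 ≈ 0.375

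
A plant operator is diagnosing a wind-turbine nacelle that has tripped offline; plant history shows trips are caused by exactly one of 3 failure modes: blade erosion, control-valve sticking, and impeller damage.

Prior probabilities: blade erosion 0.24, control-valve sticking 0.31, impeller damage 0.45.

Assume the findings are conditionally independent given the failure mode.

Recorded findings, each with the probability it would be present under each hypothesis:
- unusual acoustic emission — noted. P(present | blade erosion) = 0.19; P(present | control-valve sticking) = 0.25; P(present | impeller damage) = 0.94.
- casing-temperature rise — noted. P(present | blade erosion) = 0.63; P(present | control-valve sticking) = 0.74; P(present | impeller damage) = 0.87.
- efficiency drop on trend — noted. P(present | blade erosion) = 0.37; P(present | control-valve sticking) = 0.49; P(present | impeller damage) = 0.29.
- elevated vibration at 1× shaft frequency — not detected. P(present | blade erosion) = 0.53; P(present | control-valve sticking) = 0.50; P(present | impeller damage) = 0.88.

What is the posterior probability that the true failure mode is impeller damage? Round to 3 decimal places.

0.402

Multiply each prior by the joint likelihood of the evidence pattern (using 1 − P(present | H) for each absent finding):
  blade erosion: 0.24 × 0.19 × 0.63 × 0.37 × (1 − 0.53) = 0.0049958
  control-valve sticking: 0.31 × 0.25 × 0.74 × 0.49 × (1 − 0.50) = 0.014051
  impeller damage: 0.45 × 0.94 × 0.87 × 0.29 × (1 − 0.88) = 0.012807
The unnormalized weights sum to 0.031853.
P(impeller damage | evidence) = 0.012807 / 0.031853 ≈ 0.402.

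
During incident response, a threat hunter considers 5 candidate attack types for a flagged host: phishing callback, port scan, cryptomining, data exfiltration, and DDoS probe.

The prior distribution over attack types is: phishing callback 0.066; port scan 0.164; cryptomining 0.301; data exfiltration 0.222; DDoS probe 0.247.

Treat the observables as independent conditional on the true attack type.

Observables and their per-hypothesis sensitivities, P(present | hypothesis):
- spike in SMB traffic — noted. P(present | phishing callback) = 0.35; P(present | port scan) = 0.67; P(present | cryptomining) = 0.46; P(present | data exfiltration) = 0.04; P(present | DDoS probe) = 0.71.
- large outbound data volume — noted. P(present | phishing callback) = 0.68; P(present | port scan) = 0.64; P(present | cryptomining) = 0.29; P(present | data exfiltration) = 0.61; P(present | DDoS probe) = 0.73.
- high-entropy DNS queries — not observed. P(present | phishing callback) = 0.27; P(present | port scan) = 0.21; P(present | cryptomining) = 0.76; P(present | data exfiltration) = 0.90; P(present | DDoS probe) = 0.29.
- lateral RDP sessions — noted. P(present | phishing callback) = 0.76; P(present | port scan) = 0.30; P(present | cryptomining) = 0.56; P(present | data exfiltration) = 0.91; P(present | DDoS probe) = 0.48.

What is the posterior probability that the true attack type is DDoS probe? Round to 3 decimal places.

For each hypothesis, the unnormalized posterior weight is prior × product of the observable likelihoods (using 1 − P(present | H) for each absent observable):
  phishing callback: 0.066 × 0.35 × 0.68 × (1 − 0.27) × 0.76 = 0.0087148
  port scan: 0.164 × 0.67 × 0.64 × (1 − 0.21) × 0.30 = 0.016667
  cryptomining: 0.301 × 0.46 × 0.29 × (1 − 0.76) × 0.56 = 0.0053966
  data exfiltration: 0.222 × 0.04 × 0.61 × (1 − 0.90) × 0.91 = 0.00049293
  DDoS probe: 0.247 × 0.71 × 0.73 × (1 − 0.29) × 0.48 = 0.043629
The unnormalized weights sum to 0.0749.
P(DDoS probe | evidence) = 0.043629 / 0.0749 ≈ 0.582.

0.582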